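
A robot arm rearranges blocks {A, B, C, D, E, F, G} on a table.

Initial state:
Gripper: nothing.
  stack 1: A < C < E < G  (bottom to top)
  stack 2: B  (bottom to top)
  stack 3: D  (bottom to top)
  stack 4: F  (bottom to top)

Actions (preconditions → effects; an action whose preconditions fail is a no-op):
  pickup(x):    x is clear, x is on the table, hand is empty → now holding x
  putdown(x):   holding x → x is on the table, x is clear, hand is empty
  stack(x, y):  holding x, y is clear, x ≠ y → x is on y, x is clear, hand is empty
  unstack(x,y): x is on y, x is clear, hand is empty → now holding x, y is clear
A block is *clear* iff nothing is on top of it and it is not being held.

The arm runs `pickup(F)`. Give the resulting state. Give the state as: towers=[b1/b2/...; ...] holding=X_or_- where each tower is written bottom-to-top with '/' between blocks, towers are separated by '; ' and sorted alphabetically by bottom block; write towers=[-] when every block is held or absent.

towers=[A/C/E/G; B; D] holding=F

before: towers=[A/C/E/G; B; D; F] holding=-
pre[pickup(F)]: clear(F) ✓, ontable(F) ✓, handempty ✓
all met → apply pickup(F)
after:  towers=[A/C/E/G; B; D] holding=F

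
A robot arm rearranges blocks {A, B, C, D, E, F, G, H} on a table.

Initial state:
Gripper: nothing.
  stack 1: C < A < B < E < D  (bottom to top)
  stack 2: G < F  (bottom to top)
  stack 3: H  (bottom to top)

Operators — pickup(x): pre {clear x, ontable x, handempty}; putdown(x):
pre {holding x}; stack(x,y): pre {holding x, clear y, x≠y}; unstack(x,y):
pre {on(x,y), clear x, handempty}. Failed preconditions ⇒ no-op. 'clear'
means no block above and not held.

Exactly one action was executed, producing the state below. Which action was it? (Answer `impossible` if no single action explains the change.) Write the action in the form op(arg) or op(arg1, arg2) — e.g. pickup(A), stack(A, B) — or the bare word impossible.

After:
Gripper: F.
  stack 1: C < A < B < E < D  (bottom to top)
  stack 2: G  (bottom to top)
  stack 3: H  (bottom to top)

unstack(F, G)

target: towers=[C/A/B/E/D; G; H] holding=F
         pickup(H) → towers=[C/A/B/E/D; G/F] holding=H
     unstack(F, G) → towers=[C/A/B/E/D; G; H] holding=F  ← match
     unstack(D, E) → towers=[C/A/B/E; G/F; H] holding=D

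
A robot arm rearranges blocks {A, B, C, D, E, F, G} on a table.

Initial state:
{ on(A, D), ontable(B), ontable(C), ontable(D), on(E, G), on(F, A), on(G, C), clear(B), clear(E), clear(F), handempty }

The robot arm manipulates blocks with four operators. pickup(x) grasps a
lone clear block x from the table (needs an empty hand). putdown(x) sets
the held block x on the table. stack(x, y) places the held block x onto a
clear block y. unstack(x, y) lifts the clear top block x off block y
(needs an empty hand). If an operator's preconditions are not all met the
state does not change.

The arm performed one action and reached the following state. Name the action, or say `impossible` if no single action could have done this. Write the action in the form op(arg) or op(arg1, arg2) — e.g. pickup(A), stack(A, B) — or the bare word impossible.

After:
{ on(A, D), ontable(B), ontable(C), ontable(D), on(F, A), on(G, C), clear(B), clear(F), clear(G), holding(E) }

unstack(E, G)

target: towers=[B; C/G; D/A/F] holding=E
         pickup(B) → towers=[C/G/E; D/A/F] holding=B
     unstack(F, A) → towers=[B; C/G/E; D/A] holding=F
     unstack(E, G) → towers=[B; C/G; D/A/F] holding=E  ← match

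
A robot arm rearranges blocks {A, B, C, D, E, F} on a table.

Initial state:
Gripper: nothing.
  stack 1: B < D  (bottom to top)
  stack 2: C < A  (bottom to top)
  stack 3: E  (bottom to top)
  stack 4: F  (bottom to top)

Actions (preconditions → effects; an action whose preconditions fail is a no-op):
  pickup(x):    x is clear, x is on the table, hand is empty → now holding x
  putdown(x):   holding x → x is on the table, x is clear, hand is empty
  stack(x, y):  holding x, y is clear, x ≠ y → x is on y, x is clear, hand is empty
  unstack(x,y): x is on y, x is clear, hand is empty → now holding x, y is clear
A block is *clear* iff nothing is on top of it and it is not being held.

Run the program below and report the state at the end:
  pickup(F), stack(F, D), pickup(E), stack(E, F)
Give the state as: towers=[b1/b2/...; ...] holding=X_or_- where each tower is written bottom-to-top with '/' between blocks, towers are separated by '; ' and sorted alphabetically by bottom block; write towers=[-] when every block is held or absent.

towers=[B/D/F/E; C/A] holding=-

step 1 (pickup(F)): towers=[B/D; C/A; E] holding=F
step 2 (stack(F, D)): towers=[B/D/F; C/A; E] holding=-
step 3 (pickup(E)): towers=[B/D/F; C/A] holding=E
step 4 (stack(E, F)): towers=[B/D/F/E; C/A] holding=-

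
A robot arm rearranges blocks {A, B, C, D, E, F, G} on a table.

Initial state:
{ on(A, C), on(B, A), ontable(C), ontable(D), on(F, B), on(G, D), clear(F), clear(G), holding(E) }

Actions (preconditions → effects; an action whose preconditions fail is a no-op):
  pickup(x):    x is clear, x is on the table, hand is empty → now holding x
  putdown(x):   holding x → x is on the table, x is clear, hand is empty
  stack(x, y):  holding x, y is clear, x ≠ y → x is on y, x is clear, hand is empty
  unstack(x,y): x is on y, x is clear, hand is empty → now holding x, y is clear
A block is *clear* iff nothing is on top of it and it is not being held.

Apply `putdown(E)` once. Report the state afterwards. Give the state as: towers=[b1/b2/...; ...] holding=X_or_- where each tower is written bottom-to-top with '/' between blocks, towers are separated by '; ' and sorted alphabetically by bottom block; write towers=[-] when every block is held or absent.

towers=[C/A/B/F; D/G; E] holding=-

before: towers=[C/A/B/F; D/G] holding=E
pre[putdown(E)]: holding(E) ok
all met → apply putdown(E)
after:  towers=[C/A/B/F; D/G; E] holding=-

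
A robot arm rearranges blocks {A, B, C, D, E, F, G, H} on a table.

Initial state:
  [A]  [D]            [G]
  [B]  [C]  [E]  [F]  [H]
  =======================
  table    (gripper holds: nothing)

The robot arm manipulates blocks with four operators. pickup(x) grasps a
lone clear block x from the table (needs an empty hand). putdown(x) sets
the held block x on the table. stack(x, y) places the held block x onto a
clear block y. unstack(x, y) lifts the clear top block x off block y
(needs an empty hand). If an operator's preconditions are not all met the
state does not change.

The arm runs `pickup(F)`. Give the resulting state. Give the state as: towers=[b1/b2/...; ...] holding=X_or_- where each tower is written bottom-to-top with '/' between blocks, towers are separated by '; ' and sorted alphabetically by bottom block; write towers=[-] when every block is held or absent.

before: towers=[B/A; C/D; E; F; H/G] holding=-
pre[pickup(F)]: clear(F) ✓, ontable(F) ✓, handempty ✓
all met → apply pickup(F)
after:  towers=[B/A; C/D; E; H/G] holding=F

towers=[B/A; C/D; E; H/G] holding=F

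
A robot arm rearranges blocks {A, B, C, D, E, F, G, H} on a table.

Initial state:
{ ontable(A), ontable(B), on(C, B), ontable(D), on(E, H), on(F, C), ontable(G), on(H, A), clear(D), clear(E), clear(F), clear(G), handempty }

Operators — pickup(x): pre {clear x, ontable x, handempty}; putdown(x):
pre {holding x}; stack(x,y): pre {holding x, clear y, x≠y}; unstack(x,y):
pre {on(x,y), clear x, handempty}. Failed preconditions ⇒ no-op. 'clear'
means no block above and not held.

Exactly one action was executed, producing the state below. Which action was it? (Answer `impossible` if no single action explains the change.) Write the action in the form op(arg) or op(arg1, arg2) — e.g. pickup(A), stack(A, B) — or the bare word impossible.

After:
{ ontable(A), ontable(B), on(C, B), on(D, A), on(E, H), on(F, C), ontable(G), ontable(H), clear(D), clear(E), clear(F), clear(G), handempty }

target: towers=[A/D; B/C/F; G; H/E] holding=-
         pickup(G) → towers=[A/H/E; B/C/F; D] holding=G
     unstack(E, H) → towers=[A/H; B/C/F; D; G] holding=E
     unstack(F, C) → towers=[A/H/E; B/C; D; G] holding=F
         pickup(D) → towers=[A/H/E; B/C/F; G] holding=D
none of the 4 applicable actions match → impossible

impossible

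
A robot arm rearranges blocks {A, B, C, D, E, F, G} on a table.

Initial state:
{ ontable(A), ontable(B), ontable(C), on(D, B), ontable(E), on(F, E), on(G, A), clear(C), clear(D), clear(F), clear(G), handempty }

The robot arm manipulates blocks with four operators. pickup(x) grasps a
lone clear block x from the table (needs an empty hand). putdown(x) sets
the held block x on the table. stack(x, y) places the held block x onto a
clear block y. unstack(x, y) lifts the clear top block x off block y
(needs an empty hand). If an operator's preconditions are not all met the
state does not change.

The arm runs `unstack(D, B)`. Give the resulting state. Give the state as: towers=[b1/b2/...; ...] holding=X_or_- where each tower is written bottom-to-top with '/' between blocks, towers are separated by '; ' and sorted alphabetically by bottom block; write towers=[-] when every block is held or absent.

before: towers=[A/G; B/D; C; E/F] holding=-
pre[unstack(D, B)]: on(D,B) ✓, clear(D) ✓, handempty ✓
all met → apply unstack(D, B)
after:  towers=[A/G; B; C; E/F] holding=D

towers=[A/G; B; C; E/F] holding=D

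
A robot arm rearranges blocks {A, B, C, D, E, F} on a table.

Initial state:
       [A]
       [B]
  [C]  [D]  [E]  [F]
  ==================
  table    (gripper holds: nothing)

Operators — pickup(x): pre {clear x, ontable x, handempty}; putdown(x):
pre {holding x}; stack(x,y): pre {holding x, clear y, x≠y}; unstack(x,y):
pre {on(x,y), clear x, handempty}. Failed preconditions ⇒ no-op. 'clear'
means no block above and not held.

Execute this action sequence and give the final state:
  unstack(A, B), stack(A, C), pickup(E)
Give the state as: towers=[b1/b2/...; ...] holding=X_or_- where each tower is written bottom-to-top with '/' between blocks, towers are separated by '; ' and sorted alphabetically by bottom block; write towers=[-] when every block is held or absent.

towers=[C/A; D/B; F] holding=E

step 1 (unstack(A, B)): towers=[C; D/B; E; F] holding=A
step 2 (stack(A, C)): towers=[C/A; D/B; E; F] holding=-
step 3 (pickup(E)): towers=[C/A; D/B; F] holding=E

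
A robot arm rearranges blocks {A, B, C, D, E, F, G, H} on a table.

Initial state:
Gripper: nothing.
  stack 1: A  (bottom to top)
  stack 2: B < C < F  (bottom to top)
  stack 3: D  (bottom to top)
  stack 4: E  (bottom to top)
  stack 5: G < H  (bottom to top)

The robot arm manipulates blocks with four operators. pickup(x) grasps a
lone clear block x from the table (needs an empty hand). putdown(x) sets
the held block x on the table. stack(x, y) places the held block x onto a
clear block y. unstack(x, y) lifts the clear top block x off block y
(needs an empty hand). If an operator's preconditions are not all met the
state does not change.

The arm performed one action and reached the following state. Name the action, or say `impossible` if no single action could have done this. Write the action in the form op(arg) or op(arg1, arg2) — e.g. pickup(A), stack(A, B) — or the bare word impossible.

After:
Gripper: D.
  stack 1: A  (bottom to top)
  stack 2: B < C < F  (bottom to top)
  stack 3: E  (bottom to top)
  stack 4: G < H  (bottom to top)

target: towers=[A; B/C/F; E; G/H] holding=D
         pickup(A) → towers=[B/C/F; D; E; G/H] holding=A
         pickup(E) → towers=[A; B/C/F; D; G/H] holding=E
     unstack(H, G) → towers=[A; B/C/F; D; E; G] holding=H
     unstack(F, C) → towers=[A; B/C; D; E; G/H] holding=F
         pickup(D) → towers=[A; B/C/F; E; G/H] holding=D  ← match

pickup(D)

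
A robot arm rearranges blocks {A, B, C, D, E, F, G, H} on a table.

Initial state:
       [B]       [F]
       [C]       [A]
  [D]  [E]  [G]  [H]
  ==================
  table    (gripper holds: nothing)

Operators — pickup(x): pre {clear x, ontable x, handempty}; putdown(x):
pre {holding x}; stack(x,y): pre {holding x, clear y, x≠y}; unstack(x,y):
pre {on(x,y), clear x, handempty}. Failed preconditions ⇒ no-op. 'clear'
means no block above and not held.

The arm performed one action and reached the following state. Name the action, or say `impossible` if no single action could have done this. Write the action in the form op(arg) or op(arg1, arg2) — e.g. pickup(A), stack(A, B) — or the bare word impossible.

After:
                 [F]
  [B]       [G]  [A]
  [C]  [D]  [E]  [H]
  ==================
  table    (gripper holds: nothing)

target: towers=[C/B; D; E/G; H/A/F] holding=-
         pickup(G) → towers=[D; E/C/B; H/A/F] holding=G
     unstack(B, C) → towers=[D; E/C; G; H/A/F] holding=B
     unstack(F, A) → towers=[D; E/C/B; G; H/A] holding=F
         pickup(D) → towers=[E/C/B; G; H/A/F] holding=D
none of the 4 applicable actions match → impossible

impossible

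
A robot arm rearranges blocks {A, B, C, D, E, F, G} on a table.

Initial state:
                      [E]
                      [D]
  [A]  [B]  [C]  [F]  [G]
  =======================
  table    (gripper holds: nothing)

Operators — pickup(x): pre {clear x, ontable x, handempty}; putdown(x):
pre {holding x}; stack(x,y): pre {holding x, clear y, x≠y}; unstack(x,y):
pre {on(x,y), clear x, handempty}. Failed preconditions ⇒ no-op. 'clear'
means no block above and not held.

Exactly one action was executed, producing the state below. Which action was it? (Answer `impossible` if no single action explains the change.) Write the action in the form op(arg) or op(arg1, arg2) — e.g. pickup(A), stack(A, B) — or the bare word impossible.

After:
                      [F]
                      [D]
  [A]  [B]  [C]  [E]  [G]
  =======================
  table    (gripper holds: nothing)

target: towers=[A; B; C; E; G/D/F] holding=-
         pickup(B) → towers=[A; C; F; G/D/E] holding=B
         pickup(F) → towers=[A; B; C; G/D/E] holding=F
         pickup(A) → towers=[B; C; F; G/D/E] holding=A
     unstack(E, D) → towers=[A; B; C; F; G/D] holding=E
         pickup(C) → towers=[A; B; F; G/D/E] holding=C
none of the 5 applicable actions match → impossible

impossible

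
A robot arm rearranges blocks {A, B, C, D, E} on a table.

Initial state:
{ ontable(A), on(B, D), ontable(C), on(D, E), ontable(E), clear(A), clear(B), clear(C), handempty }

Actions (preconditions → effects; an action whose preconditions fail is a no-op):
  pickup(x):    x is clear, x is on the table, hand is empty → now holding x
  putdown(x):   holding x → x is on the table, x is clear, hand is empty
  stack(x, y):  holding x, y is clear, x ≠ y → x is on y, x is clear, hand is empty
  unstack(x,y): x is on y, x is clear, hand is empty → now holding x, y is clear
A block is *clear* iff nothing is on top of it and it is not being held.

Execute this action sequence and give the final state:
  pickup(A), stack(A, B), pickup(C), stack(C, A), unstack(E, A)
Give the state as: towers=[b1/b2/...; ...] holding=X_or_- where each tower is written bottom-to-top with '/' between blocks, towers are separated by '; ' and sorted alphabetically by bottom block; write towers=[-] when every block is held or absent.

step 1 (pickup(A)): towers=[C; E/D/B] holding=A
step 2 (stack(A, B)): towers=[C; E/D/B/A] holding=-
step 3 (pickup(C)): towers=[E/D/B/A] holding=C
step 4 (stack(C, A)): towers=[E/D/B/A/C] holding=-
step 5 (unstack(E, A)) [no-op]: towers=[E/D/B/A/C] holding=-

towers=[E/D/B/A/C] holding=-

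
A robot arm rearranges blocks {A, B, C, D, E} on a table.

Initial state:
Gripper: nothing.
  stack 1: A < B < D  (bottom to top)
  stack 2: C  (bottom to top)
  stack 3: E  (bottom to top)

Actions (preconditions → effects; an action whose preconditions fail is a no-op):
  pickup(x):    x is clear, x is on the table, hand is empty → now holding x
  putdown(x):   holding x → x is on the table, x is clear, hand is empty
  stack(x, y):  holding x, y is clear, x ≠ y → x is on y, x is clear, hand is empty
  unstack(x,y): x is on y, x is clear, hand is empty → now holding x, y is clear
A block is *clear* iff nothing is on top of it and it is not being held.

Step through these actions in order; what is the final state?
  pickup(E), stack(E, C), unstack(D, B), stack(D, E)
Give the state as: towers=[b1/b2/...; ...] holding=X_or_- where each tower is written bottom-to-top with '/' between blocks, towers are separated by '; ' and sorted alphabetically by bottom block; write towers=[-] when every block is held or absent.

towers=[A/B; C/E/D] holding=-

step 1 (pickup(E)): towers=[A/B/D; C] holding=E
step 2 (stack(E, C)): towers=[A/B/D; C/E] holding=-
step 3 (unstack(D, B)): towers=[A/B; C/E] holding=D
step 4 (stack(D, E)): towers=[A/B; C/E/D] holding=-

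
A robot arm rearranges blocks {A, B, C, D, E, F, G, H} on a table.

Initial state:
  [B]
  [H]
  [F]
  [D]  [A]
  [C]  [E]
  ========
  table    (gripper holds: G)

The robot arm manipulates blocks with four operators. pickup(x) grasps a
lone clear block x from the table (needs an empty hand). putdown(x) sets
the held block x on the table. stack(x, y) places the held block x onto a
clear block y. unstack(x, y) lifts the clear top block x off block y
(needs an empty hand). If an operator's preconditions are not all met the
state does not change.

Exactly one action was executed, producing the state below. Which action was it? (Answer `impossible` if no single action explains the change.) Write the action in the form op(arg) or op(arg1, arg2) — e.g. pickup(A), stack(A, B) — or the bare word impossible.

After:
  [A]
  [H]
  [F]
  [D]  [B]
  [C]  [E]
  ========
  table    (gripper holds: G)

target: towers=[C/D/F/H/A; E/B] holding=G
        putdown(G) → towers=[C/D/F/H/B; E/A; G] holding=-
       stack(G, A) → towers=[C/D/F/H/B; E/A/G] holding=-
       stack(G, B) → towers=[C/D/F/H/B/G; E/A] holding=-
none of the 3 applicable actions match → impossible

impossible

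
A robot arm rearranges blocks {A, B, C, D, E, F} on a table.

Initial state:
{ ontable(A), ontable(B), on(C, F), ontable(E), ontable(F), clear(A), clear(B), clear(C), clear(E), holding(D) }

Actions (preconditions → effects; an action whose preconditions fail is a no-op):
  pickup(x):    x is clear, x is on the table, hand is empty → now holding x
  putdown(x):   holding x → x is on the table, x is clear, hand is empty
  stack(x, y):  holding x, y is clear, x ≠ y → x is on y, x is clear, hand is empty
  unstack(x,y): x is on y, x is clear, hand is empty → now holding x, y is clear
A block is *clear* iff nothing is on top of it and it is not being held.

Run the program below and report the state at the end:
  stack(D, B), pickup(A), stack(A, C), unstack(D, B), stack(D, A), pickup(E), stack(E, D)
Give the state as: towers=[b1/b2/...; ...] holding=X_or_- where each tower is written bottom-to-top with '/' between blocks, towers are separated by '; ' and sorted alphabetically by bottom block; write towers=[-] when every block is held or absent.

towers=[B; F/C/A/D/E] holding=-

step 1 (stack(D, B)): towers=[A; B/D; E; F/C] holding=-
step 2 (pickup(A)): towers=[B/D; E; F/C] holding=A
step 3 (stack(A, C)): towers=[B/D; E; F/C/A] holding=-
step 4 (unstack(D, B)): towers=[B; E; F/C/A] holding=D
step 5 (stack(D, A)): towers=[B; E; F/C/A/D] holding=-
step 6 (pickup(E)): towers=[B; F/C/A/D] holding=E
step 7 (stack(E, D)): towers=[B; F/C/A/D/E] holding=-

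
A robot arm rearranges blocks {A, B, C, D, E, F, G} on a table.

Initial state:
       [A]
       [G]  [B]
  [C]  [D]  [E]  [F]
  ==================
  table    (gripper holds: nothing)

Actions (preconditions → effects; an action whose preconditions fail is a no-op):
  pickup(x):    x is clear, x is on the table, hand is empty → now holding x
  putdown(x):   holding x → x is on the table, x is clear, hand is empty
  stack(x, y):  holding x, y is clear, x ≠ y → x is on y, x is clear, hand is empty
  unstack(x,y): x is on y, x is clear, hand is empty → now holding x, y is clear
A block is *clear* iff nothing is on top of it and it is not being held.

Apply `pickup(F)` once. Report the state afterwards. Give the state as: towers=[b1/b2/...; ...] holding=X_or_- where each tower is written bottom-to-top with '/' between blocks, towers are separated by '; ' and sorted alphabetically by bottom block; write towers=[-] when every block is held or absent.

before: towers=[C; D/G/A; E/B; F] holding=-
pre[pickup(F)]: clear(F) ✓, ontable(F) ✓, handempty ✓
all met → apply pickup(F)
after:  towers=[C; D/G/A; E/B] holding=F

towers=[C; D/G/A; E/B] holding=F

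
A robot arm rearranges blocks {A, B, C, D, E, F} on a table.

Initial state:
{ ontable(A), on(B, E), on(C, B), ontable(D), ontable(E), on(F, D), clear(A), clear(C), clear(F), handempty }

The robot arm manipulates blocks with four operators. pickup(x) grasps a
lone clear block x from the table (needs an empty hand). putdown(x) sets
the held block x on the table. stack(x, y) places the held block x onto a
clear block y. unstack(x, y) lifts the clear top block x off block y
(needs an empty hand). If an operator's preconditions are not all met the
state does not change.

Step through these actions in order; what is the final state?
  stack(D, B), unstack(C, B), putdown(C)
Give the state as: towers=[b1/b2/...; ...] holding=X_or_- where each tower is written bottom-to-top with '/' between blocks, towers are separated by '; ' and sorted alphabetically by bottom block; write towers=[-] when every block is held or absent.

towers=[A; C; D/F; E/B] holding=-

step 1 (stack(D, B)) [no-op]: towers=[A; D/F; E/B/C] holding=-
step 2 (unstack(C, B)): towers=[A; D/F; E/B] holding=C
step 3 (putdown(C)): towers=[A; C; D/F; E/B] holding=-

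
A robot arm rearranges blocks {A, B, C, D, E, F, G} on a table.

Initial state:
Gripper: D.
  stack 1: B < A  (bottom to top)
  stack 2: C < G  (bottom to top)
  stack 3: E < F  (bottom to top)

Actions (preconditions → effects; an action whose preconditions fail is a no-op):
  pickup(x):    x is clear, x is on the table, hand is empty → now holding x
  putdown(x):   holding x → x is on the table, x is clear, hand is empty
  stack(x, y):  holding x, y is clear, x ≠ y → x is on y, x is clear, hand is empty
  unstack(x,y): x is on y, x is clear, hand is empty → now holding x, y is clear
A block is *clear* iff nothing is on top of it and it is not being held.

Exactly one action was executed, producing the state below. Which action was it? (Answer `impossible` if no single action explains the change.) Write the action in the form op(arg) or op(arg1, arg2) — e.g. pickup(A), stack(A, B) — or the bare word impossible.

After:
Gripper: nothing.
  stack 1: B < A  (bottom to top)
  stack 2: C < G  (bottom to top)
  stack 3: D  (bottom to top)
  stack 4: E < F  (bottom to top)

putdown(D)

target: towers=[B/A; C/G; D; E/F] holding=-
        putdown(D) → towers=[B/A; C/G; D; E/F] holding=-  ← match
       stack(D, F) → towers=[B/A; C/G; E/F/D] holding=-
       stack(D, G) → towers=[B/A; C/G/D; E/F] holding=-
       stack(D, A) → towers=[B/A/D; C/G; E/F] holding=-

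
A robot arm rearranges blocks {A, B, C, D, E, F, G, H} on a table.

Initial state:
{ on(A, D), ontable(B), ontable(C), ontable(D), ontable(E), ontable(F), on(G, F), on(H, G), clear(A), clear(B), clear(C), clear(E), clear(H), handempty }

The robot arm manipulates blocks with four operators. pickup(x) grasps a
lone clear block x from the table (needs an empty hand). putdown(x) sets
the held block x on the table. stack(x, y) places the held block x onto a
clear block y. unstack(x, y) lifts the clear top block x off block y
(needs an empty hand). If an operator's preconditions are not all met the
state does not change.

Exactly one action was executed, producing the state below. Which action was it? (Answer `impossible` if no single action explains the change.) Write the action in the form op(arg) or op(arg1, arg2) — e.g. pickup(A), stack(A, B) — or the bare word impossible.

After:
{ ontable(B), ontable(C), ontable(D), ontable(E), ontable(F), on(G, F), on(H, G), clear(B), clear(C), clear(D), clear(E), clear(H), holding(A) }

unstack(A, D)

target: towers=[B; C; D; E; F/G/H] holding=A
     unstack(A, D) → towers=[B; C; D; E; F/G/H] holding=A  ← match
         pickup(E) → towers=[B; C; D/A; F/G/H] holding=E
     unstack(H, G) → towers=[B; C; D/A; E; F/G] holding=H
         pickup(B) → towers=[C; D/A; E; F/G/H] holding=B
         pickup(C) → towers=[B; D/A; E; F/G/H] holding=C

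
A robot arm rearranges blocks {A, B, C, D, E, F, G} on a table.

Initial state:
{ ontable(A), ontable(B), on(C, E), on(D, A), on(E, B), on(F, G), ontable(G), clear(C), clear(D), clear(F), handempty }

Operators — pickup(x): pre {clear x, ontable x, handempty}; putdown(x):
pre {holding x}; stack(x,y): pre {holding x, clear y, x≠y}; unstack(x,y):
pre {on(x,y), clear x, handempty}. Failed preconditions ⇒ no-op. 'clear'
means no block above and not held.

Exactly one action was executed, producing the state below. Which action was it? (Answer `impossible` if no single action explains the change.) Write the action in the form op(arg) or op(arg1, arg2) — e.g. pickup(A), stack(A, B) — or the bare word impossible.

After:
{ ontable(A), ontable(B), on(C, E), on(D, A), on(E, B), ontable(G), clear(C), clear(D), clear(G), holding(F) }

target: towers=[A/D; B/E/C; G] holding=F
     unstack(F, G) → towers=[A/D; B/E/C; G] holding=F  ← match
     unstack(D, A) → towers=[A; B/E/C; G/F] holding=D
     unstack(C, E) → towers=[A/D; B/E; G/F] holding=C

unstack(F, G)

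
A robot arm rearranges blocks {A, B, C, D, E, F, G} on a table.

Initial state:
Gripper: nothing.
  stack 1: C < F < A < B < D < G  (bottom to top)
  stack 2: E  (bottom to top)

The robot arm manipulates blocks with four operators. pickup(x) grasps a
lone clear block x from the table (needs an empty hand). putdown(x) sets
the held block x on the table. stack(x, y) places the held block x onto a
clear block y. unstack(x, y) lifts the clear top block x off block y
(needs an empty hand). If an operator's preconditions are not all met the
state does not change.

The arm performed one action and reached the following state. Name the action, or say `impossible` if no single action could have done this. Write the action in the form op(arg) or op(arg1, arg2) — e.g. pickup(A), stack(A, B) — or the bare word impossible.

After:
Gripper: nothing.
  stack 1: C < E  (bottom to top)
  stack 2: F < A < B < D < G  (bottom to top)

target: towers=[C/E; F/A/B/D/G] holding=-
     unstack(G, D) → towers=[C/F/A/B/D; E] holding=G
         pickup(E) → towers=[C/F/A/B/D/G] holding=E
none of the 2 applicable actions match → impossible

impossible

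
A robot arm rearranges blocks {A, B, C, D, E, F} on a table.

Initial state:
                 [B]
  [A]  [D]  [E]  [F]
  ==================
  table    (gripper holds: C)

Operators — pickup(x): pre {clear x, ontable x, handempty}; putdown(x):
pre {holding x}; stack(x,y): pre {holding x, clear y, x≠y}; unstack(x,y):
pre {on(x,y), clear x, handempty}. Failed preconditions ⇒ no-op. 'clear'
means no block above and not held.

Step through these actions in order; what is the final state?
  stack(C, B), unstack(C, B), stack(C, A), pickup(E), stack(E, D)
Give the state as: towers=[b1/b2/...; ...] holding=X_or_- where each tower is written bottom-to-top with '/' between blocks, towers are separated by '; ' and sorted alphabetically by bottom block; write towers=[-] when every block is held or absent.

step 1 (stack(C, B)): towers=[A; D; E; F/B/C] holding=-
step 2 (unstack(C, B)): towers=[A; D; E; F/B] holding=C
step 3 (stack(C, A)): towers=[A/C; D; E; F/B] holding=-
step 4 (pickup(E)): towers=[A/C; D; F/B] holding=E
step 5 (stack(E, D)): towers=[A/C; D/E; F/B] holding=-

towers=[A/C; D/E; F/B] holding=-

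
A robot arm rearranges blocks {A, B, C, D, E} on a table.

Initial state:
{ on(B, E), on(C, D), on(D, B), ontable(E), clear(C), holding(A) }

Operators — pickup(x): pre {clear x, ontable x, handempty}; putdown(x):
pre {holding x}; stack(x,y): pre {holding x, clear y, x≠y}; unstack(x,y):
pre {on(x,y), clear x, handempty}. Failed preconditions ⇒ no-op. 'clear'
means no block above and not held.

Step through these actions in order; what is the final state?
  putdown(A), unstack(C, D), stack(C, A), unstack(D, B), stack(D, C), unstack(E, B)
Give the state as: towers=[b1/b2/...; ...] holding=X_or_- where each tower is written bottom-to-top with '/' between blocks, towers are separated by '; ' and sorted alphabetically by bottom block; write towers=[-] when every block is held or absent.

towers=[A/C/D; E/B] holding=-

step 1 (putdown(A)): towers=[A; E/B/D/C] holding=-
step 2 (unstack(C, D)): towers=[A; E/B/D] holding=C
step 3 (stack(C, A)): towers=[A/C; E/B/D] holding=-
step 4 (unstack(D, B)): towers=[A/C; E/B] holding=D
step 5 (stack(D, C)): towers=[A/C/D; E/B] holding=-
step 6 (unstack(E, B)) [no-op]: towers=[A/C/D; E/B] holding=-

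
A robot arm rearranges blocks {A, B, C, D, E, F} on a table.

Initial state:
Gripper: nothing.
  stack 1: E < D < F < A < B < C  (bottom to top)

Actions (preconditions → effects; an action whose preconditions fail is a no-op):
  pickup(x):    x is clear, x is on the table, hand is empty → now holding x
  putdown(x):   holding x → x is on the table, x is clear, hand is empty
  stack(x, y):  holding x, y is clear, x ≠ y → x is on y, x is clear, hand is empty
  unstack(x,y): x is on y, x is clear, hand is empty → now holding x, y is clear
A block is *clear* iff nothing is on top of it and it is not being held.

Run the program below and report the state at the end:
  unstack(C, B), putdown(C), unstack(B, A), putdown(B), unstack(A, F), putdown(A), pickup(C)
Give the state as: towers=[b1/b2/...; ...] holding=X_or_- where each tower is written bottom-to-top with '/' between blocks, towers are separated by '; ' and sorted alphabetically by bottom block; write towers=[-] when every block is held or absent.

step 1 (unstack(C, B)): towers=[E/D/F/A/B] holding=C
step 2 (putdown(C)): towers=[C; E/D/F/A/B] holding=-
step 3 (unstack(B, A)): towers=[C; E/D/F/A] holding=B
step 4 (putdown(B)): towers=[B; C; E/D/F/A] holding=-
step 5 (unstack(A, F)): towers=[B; C; E/D/F] holding=A
step 6 (putdown(A)): towers=[A; B; C; E/D/F] holding=-
step 7 (pickup(C)): towers=[A; B; E/D/F] holding=C

towers=[A; B; E/D/F] holding=C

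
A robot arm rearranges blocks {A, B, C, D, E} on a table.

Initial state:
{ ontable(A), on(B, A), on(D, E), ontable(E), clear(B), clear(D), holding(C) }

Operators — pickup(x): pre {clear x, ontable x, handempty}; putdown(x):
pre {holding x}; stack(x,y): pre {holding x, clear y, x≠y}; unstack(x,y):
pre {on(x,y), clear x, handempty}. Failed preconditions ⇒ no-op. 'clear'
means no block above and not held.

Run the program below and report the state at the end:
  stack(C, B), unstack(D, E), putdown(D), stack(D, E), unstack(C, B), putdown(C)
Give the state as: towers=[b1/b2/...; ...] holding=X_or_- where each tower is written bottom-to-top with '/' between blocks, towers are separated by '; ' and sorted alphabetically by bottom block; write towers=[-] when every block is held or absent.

step 1 (stack(C, B)): towers=[A/B/C; E/D] holding=-
step 2 (unstack(D, E)): towers=[A/B/C; E] holding=D
step 3 (putdown(D)): towers=[A/B/C; D; E] holding=-
step 4 (stack(D, E)) [no-op]: towers=[A/B/C; D; E] holding=-
step 5 (unstack(C, B)): towers=[A/B; D; E] holding=C
step 6 (putdown(C)): towers=[A/B; C; D; E] holding=-

towers=[A/B; C; D; E] holding=-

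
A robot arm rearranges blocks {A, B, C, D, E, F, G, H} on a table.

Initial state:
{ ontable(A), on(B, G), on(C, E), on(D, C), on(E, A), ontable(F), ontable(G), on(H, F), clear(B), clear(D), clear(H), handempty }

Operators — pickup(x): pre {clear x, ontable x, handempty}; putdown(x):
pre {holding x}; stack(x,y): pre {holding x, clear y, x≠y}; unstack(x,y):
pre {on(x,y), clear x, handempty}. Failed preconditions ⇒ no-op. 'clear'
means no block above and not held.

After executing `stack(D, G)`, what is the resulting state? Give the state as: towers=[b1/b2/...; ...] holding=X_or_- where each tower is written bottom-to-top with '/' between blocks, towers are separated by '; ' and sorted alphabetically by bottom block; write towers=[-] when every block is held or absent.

before: towers=[A/E/C/D; F/H; G/B] holding=-
pre[stack(D, G)]: holding(D) no, clear(G) no, D≠G yes
holding(D), clear(G) unmet → stack(D, G) is a no-op
after:  towers=[A/E/C/D; F/H; G/B] holding=-

towers=[A/E/C/D; F/H; G/B] holding=-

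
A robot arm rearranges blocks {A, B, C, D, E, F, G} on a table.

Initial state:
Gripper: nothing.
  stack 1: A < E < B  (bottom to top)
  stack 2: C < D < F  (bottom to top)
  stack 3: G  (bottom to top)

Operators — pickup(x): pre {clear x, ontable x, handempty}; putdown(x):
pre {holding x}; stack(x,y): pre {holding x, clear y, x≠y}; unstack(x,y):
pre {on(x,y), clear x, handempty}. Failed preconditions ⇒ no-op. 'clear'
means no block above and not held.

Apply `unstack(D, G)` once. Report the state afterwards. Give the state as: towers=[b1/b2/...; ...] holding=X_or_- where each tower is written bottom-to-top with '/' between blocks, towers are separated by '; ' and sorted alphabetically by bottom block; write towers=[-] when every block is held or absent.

before: towers=[A/E/B; C/D/F; G] holding=-
pre[unstack(D, G)]: on(D,G) ✗, clear(D) ✗, handempty ✓
on(D,G), clear(D) unmet → unstack(D, G) is a no-op
after:  towers=[A/E/B; C/D/F; G] holding=-

towers=[A/E/B; C/D/F; G] holding=-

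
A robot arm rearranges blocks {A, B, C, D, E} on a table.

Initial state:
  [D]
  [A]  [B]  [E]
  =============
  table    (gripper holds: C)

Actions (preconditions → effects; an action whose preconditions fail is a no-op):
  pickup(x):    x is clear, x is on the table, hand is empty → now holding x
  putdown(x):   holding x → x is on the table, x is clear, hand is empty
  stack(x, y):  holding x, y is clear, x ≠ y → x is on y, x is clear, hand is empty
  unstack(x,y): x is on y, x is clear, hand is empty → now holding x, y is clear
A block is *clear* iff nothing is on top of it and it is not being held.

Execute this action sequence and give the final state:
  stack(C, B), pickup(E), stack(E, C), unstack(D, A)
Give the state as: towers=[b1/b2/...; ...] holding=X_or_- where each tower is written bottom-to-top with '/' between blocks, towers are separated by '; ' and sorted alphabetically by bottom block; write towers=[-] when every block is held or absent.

towers=[A; B/C/E] holding=D

step 1 (stack(C, B)): towers=[A/D; B/C; E] holding=-
step 2 (pickup(E)): towers=[A/D; B/C] holding=E
step 3 (stack(E, C)): towers=[A/D; B/C/E] holding=-
step 4 (unstack(D, A)): towers=[A; B/C/E] holding=D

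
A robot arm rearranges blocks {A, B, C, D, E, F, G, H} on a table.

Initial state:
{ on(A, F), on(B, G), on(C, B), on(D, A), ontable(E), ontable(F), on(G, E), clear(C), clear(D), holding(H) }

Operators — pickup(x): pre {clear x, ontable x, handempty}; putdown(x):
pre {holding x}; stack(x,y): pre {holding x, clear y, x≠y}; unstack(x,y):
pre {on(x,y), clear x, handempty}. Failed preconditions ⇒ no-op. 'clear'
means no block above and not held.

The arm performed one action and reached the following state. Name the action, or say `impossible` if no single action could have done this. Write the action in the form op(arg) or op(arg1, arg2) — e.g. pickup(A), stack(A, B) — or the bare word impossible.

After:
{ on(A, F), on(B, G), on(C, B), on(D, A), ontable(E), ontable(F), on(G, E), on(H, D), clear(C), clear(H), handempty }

target: towers=[E/G/B/C; F/A/D/H] holding=-
        putdown(H) → towers=[E/G/B/C; F/A/D; H] holding=-
       stack(H, D) → towers=[E/G/B/C; F/A/D/H] holding=-  ← match
       stack(H, C) → towers=[E/G/B/C/H; F/A/D] holding=-

stack(H, D)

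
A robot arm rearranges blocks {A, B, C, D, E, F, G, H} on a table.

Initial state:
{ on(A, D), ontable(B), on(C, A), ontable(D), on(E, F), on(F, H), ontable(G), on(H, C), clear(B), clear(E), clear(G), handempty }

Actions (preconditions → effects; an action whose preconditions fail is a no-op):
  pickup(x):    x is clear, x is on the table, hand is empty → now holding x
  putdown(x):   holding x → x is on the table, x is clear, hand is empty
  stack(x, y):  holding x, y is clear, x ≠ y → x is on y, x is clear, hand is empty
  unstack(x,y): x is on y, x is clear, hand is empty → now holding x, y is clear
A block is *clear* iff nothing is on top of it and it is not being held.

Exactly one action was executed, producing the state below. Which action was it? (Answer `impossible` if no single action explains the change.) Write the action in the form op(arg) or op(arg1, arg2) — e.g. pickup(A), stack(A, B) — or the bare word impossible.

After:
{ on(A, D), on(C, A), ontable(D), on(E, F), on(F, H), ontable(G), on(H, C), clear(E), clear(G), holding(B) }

target: towers=[D/A/C/H/F/E; G] holding=B
         pickup(G) → towers=[B; D/A/C/H/F/E] holding=G
     unstack(E, F) → towers=[B; D/A/C/H/F; G] holding=E
         pickup(B) → towers=[D/A/C/H/F/E; G] holding=B  ← match

pickup(B)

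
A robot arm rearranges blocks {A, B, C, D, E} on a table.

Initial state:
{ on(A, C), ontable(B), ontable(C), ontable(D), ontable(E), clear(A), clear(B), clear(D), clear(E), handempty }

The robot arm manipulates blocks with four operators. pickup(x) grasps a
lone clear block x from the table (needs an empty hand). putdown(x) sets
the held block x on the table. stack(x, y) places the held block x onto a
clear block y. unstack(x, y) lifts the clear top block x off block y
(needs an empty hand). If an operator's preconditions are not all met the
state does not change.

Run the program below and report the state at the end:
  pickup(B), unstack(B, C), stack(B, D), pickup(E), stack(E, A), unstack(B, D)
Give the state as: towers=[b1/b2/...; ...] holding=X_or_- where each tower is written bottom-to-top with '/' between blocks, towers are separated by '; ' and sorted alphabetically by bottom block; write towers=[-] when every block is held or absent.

towers=[C/A/E; D] holding=B

step 1 (pickup(B)): towers=[C/A; D; E] holding=B
step 2 (unstack(B, C)) [no-op]: towers=[C/A; D; E] holding=B
step 3 (stack(B, D)): towers=[C/A; D/B; E] holding=-
step 4 (pickup(E)): towers=[C/A; D/B] holding=E
step 5 (stack(E, A)): towers=[C/A/E; D/B] holding=-
step 6 (unstack(B, D)): towers=[C/A/E; D] holding=B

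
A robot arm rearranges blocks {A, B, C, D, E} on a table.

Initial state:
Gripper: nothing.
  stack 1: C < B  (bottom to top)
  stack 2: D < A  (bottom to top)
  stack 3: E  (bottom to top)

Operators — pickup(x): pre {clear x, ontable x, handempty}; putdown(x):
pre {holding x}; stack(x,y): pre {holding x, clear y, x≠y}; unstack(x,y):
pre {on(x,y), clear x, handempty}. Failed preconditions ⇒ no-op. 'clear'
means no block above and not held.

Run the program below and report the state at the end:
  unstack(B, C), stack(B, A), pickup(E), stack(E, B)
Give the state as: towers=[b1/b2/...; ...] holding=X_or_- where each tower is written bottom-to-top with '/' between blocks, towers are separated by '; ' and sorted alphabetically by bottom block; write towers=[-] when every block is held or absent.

towers=[C; D/A/B/E] holding=-

step 1 (unstack(B, C)): towers=[C; D/A; E] holding=B
step 2 (stack(B, A)): towers=[C; D/A/B; E] holding=-
step 3 (pickup(E)): towers=[C; D/A/B] holding=E
step 4 (stack(E, B)): towers=[C; D/A/B/E] holding=-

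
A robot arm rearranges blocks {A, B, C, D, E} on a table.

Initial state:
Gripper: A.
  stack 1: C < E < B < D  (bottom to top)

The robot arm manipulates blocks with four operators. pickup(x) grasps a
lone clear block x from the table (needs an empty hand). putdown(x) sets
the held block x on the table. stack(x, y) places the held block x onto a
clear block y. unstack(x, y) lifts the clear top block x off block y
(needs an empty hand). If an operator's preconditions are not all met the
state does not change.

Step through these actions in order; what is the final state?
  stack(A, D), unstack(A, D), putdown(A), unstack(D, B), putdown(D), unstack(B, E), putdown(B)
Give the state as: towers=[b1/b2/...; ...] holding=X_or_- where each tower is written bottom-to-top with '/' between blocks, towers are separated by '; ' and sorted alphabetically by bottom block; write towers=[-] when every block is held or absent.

towers=[A; B; C/E; D] holding=-

step 1 (stack(A, D)): towers=[C/E/B/D/A] holding=-
step 2 (unstack(A, D)): towers=[C/E/B/D] holding=A
step 3 (putdown(A)): towers=[A; C/E/B/D] holding=-
step 4 (unstack(D, B)): towers=[A; C/E/B] holding=D
step 5 (putdown(D)): towers=[A; C/E/B; D] holding=-
step 6 (unstack(B, E)): towers=[A; C/E; D] holding=B
step 7 (putdown(B)): towers=[A; B; C/E; D] holding=-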